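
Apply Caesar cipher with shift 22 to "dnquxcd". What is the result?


Caesar cipher: shift "dnquxcd" by 22
  'd' (pos 3) + 22 = pos 25 = 'z'
  'n' (pos 13) + 22 = pos 9 = 'j'
  'q' (pos 16) + 22 = pos 12 = 'm'
  'u' (pos 20) + 22 = pos 16 = 'q'
  'x' (pos 23) + 22 = pos 19 = 't'
  'c' (pos 2) + 22 = pos 24 = 'y'
  'd' (pos 3) + 22 = pos 25 = 'z'
Result: zjmqtyz

zjmqtyz


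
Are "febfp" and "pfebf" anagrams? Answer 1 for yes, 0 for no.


Strings: "febfp", "pfebf"
Sorted first:  beffp
Sorted second: beffp
Sorted forms match => anagrams

1


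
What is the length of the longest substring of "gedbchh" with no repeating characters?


Input: "gedbchh"
Sliding window (track last position of each char):
  Position 0 ('g'): window [0,0] length 1 -- new best
  Position 1 ('e'): window [0,1] length 2 -- new best
  Position 2 ('d'): window [0,2] length 3 -- new best
  Position 3 ('b'): window [0,3] length 4 -- new best
  Position 4 ('c'): window [0,4] length 5 -- new best
  Position 5 ('h'): window [0,5] length 6 -- new best
  Position 6 ('h'): repeat (last at 5), move window start to 6
  Position 6 ('h'): window [6,6] length 1
Longest substring with no repeats: "gedbch" with length 6

6


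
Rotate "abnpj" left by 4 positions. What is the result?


Input: "abnpj", rotate left by 4
First 4 characters: "abnp"
Remaining characters: "j"
Concatenate remaining + first: "j" + "abnp" = "jabnp"

jabnp


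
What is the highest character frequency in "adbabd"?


Input: adbabd
Character counts:
  'a': 2
  'b': 2
  'd': 2
Maximum frequency: 2

2


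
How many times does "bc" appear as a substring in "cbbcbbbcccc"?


Searching for "bc" in "cbbcbbbcccc"
Scanning each position:
  Position 0: "cb" => no
  Position 1: "bb" => no
  Position 2: "bc" => MATCH
  Position 3: "cb" => no
  Position 4: "bb" => no
  Position 5: "bb" => no
  Position 6: "bc" => MATCH
  Position 7: "cc" => no
  Position 8: "cc" => no
  Position 9: "cc" => no
Total occurrences: 2

2


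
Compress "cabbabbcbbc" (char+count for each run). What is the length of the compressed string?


Input: cabbabbcbbc
Runs:
  'c' x 1 => "c1"
  'a' x 1 => "a1"
  'b' x 2 => "b2"
  'a' x 1 => "a1"
  'b' x 2 => "b2"
  'c' x 1 => "c1"
  'b' x 2 => "b2"
  'c' x 1 => "c1"
Compressed: "c1a1b2a1b2c1b2c1"
Compressed length: 16

16


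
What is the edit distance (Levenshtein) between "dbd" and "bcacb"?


Computing edit distance: "dbd" -> "bcacb"
DP table:
           b    c    a    c    b
      0    1    2    3    4    5
  d   1    1    2    3    4    5
  b   2    1    2    3    4    4
  d   3    2    2    3    4    5
Edit distance = dp[3][5] = 5

5


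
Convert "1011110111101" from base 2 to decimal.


Input: "1011110111101" in base 2
Positional expansion:
  Digit '1' (value 1) x 2^12 = 4096
  Digit '0' (value 0) x 2^11 = 0
  Digit '1' (value 1) x 2^10 = 1024
  Digit '1' (value 1) x 2^9 = 512
  Digit '1' (value 1) x 2^8 = 256
  Digit '1' (value 1) x 2^7 = 128
  Digit '0' (value 0) x 2^6 = 0
  Digit '1' (value 1) x 2^5 = 32
  Digit '1' (value 1) x 2^4 = 16
  Digit '1' (value 1) x 2^3 = 8
  Digit '1' (value 1) x 2^2 = 4
  Digit '0' (value 0) x 2^1 = 0
  Digit '1' (value 1) x 2^0 = 1
Sum = 6077

6077


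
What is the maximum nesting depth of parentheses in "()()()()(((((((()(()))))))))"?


Input: "()()()()(((((((()(()))))))))"
Tracking depth:
  Position 0 '(': depth becomes 1
  Position 1 ')': depth becomes 0
  Position 2 '(': depth becomes 1
  Position 3 ')': depth becomes 0
  Position 4 '(': depth becomes 1
  Position 5 ')': depth becomes 0
  Position 6 '(': depth becomes 1
  Position 7 ')': depth becomes 0
  Position 8 '(': depth becomes 1
  Position 9 '(': depth becomes 2
  Position 10 '(': depth becomes 3
  Position 11 '(': depth becomes 4
  Position 12 '(': depth becomes 5
  Position 13 '(': depth becomes 6
  Position 14 '(': depth becomes 7
  Position 15 '(': depth becomes 8
  Position 16 ')': depth becomes 7
  Position 17 '(': depth becomes 8
  Position 18 '(': depth becomes 9
  Position 19 ')': depth becomes 8
  Position 20 ')': depth becomes 7
  Position 21 ')': depth becomes 6
  Position 22 ')': depth becomes 5
  Position 23 ')': depth becomes 4
  Position 24 ')': depth becomes 3
  Position 25 ')': depth becomes 2
  Position 26 ')': depth becomes 1
  Position 27 ')': depth becomes 0
Maximum depth reached: 9

9


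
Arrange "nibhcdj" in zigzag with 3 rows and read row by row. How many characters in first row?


Zigzag "nibhcdj" into 3 rows:
Placing characters:
  'n' => row 0
  'i' => row 1
  'b' => row 2
  'h' => row 1
  'c' => row 0
  'd' => row 1
  'j' => row 2
Rows:
  Row 0: "nc"
  Row 1: "ihd"
  Row 2: "bj"
First row length: 2

2


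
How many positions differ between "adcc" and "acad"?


Comparing "adcc" and "acad" position by position:
  Position 0: 'a' vs 'a' => same
  Position 1: 'd' vs 'c' => DIFFER
  Position 2: 'c' vs 'a' => DIFFER
  Position 3: 'c' vs 'd' => DIFFER
Positions that differ: 3

3


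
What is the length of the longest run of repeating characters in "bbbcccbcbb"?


Input: "bbbcccbcbb"
Scanning for longest run:
  Position 1 ('b'): continues run of 'b', length=2
  Position 2 ('b'): continues run of 'b', length=3
  Position 3 ('c'): new char, reset run to 1
  Position 4 ('c'): continues run of 'c', length=2
  Position 5 ('c'): continues run of 'c', length=3
  Position 6 ('b'): new char, reset run to 1
  Position 7 ('c'): new char, reset run to 1
  Position 8 ('b'): new char, reset run to 1
  Position 9 ('b'): continues run of 'b', length=2
Longest run: 'b' with length 3

3


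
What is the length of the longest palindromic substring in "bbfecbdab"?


Input: "bbfecbdab"
Checking substrings for palindromes:
  [0:2] "bb" (len 2) => palindrome
Longest palindromic substring: "bb" with length 2

2


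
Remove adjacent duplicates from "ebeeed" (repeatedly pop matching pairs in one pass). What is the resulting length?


Input: ebeeed
Stack-based adjacent duplicate removal:
  Read 'e': push. Stack: e
  Read 'b': push. Stack: eb
  Read 'e': push. Stack: ebe
  Read 'e': matches stack top 'e' => pop. Stack: eb
  Read 'e': push. Stack: ebe
  Read 'd': push. Stack: ebed
Final stack: "ebed" (length 4)

4


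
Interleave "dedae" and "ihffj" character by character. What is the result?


Interleaving "dedae" and "ihffj":
  Position 0: 'd' from first, 'i' from second => "di"
  Position 1: 'e' from first, 'h' from second => "eh"
  Position 2: 'd' from first, 'f' from second => "df"
  Position 3: 'a' from first, 'f' from second => "af"
  Position 4: 'e' from first, 'j' from second => "ej"
Result: diehdfafej

diehdfafej


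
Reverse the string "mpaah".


Input: mpaah
Reading characters right to left:
  Position 4: 'h'
  Position 3: 'a'
  Position 2: 'a'
  Position 1: 'p'
  Position 0: 'm'
Reversed: haapm

haapm


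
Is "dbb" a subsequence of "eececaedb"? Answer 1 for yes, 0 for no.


Check if "dbb" is a subsequence of "eececaedb"
Greedy scan:
  Position 0 ('e'): no match needed
  Position 1 ('e'): no match needed
  Position 2 ('c'): no match needed
  Position 3 ('e'): no match needed
  Position 4 ('c'): no match needed
  Position 5 ('a'): no match needed
  Position 6 ('e'): no match needed
  Position 7 ('d'): matches sub[0] = 'd'
  Position 8 ('b'): matches sub[1] = 'b'
Only matched 2/3 characters => not a subsequence

0


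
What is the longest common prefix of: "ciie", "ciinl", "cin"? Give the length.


Words: ciie, ciinl, cin
  Position 0: all 'c' => match
  Position 1: all 'i' => match
  Position 2: ('i', 'i', 'n') => mismatch, stop
LCP = "ci" (length 2)

2


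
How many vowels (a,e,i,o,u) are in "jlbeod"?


Input: jlbeod
Checking each character:
  'j' at position 0: consonant
  'l' at position 1: consonant
  'b' at position 2: consonant
  'e' at position 3: vowel (running total: 1)
  'o' at position 4: vowel (running total: 2)
  'd' at position 5: consonant
Total vowels: 2

2


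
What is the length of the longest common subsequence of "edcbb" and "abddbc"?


LCS of "edcbb" and "abddbc"
DP table:
           a    b    d    d    b    c
      0    0    0    0    0    0    0
  e   0    0    0    0    0    0    0
  d   0    0    0    1    1    1    1
  c   0    0    0    1    1    1    2
  b   0    0    1    1    1    2    2
  b   0    0    1    1    1    2    2
LCS length = dp[5][6] = 2

2


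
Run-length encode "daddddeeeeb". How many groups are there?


Input: daddddeeeeb
Scanning for consecutive runs:
  Group 1: 'd' x 1 (positions 0-0)
  Group 2: 'a' x 1 (positions 1-1)
  Group 3: 'd' x 4 (positions 2-5)
  Group 4: 'e' x 4 (positions 6-9)
  Group 5: 'b' x 1 (positions 10-10)
Total groups: 5

5


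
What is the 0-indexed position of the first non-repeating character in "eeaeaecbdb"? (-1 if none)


Input: eeaeaecbdb
Character frequencies:
  'a': 2
  'b': 2
  'c': 1
  'd': 1
  'e': 4
Scanning left to right for freq == 1:
  Position 0 ('e'): freq=4, skip
  Position 1 ('e'): freq=4, skip
  Position 2 ('a'): freq=2, skip
  Position 3 ('e'): freq=4, skip
  Position 4 ('a'): freq=2, skip
  Position 5 ('e'): freq=4, skip
  Position 6 ('c'): unique! => answer = 6

6


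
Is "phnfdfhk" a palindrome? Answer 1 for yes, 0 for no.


Input: phnfdfhk
Reversed: khfdfnhp
  Compare pos 0 ('p') with pos 7 ('k'): MISMATCH
  Compare pos 1 ('h') with pos 6 ('h'): match
  Compare pos 2 ('n') with pos 5 ('f'): MISMATCH
  Compare pos 3 ('f') with pos 4 ('d'): MISMATCH
Result: not a palindrome

0


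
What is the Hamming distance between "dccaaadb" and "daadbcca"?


Comparing "dccaaadb" and "daadbcca" position by position:
  Position 0: 'd' vs 'd' => same
  Position 1: 'c' vs 'a' => differ
  Position 2: 'c' vs 'a' => differ
  Position 3: 'a' vs 'd' => differ
  Position 4: 'a' vs 'b' => differ
  Position 5: 'a' vs 'c' => differ
  Position 6: 'd' vs 'c' => differ
  Position 7: 'b' vs 'a' => differ
Total differences (Hamming distance): 7

7


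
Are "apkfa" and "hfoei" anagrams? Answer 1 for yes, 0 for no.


Strings: "apkfa", "hfoei"
Sorted first:  aafkp
Sorted second: efhio
Differ at position 0: 'a' vs 'e' => not anagrams

0


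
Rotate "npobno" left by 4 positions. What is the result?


Input: "npobno", rotate left by 4
First 4 characters: "npob"
Remaining characters: "no"
Concatenate remaining + first: "no" + "npob" = "nonpob"

nonpob


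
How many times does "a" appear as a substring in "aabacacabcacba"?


Searching for "a" in "aabacacabcacba"
Scanning each position:
  Position 0: "a" => MATCH
  Position 1: "a" => MATCH
  Position 2: "b" => no
  Position 3: "a" => MATCH
  Position 4: "c" => no
  Position 5: "a" => MATCH
  Position 6: "c" => no
  Position 7: "a" => MATCH
  Position 8: "b" => no
  Position 9: "c" => no
  Position 10: "a" => MATCH
  Position 11: "c" => no
  Position 12: "b" => no
  Position 13: "a" => MATCH
Total occurrences: 7

7


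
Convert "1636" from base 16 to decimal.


Input: "1636" in base 16
Positional expansion:
  Digit '1' (value 1) x 16^3 = 4096
  Digit '6' (value 6) x 16^2 = 1536
  Digit '3' (value 3) x 16^1 = 48
  Digit '6' (value 6) x 16^0 = 6
Sum = 5686

5686


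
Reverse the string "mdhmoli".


Input: mdhmoli
Reading characters right to left:
  Position 6: 'i'
  Position 5: 'l'
  Position 4: 'o'
  Position 3: 'm'
  Position 2: 'h'
  Position 1: 'd'
  Position 0: 'm'
Reversed: ilomhdm

ilomhdm


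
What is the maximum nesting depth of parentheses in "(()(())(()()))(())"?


Input: "(()(())(()()))(())"
Tracking depth:
  Position 0 '(': depth becomes 1
  Position 1 '(': depth becomes 2
  Position 2 ')': depth becomes 1
  Position 3 '(': depth becomes 2
  Position 4 '(': depth becomes 3
  Position 5 ')': depth becomes 2
  Position 6 ')': depth becomes 1
  Position 7 '(': depth becomes 2
  Position 8 '(': depth becomes 3
  Position 9 ')': depth becomes 2
  Position 10 '(': depth becomes 3
  Position 11 ')': depth becomes 2
  Position 12 ')': depth becomes 1
  Position 13 ')': depth becomes 0
  Position 14 '(': depth becomes 1
  Position 15 '(': depth becomes 2
  Position 16 ')': depth becomes 1
  Position 17 ')': depth becomes 0
Maximum depth reached: 3

3


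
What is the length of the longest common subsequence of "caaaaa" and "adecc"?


LCS of "caaaaa" and "adecc"
DP table:
           a    d    e    c    c
      0    0    0    0    0    0
  c   0    0    0    0    1    1
  a   0    1    1    1    1    1
  a   0    1    1    1    1    1
  a   0    1    1    1    1    1
  a   0    1    1    1    1    1
  a   0    1    1    1    1    1
LCS length = dp[6][5] = 1

1


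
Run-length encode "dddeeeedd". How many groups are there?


Input: dddeeeedd
Scanning for consecutive runs:
  Group 1: 'd' x 3 (positions 0-2)
  Group 2: 'e' x 4 (positions 3-6)
  Group 3: 'd' x 2 (positions 7-8)
Total groups: 3

3


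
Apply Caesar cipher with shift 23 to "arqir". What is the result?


Caesar cipher: shift "arqir" by 23
  'a' (pos 0) + 23 = pos 23 = 'x'
  'r' (pos 17) + 23 = pos 14 = 'o'
  'q' (pos 16) + 23 = pos 13 = 'n'
  'i' (pos 8) + 23 = pos 5 = 'f'
  'r' (pos 17) + 23 = pos 14 = 'o'
Result: xonfo

xonfo


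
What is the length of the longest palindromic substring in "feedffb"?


Input: "feedffb"
Checking substrings for palindromes:
  [1:3] "ee" (len 2) => palindrome
  [4:6] "ff" (len 2) => palindrome
Longest palindromic substring: "ee" with length 2

2


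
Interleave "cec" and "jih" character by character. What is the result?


Interleaving "cec" and "jih":
  Position 0: 'c' from first, 'j' from second => "cj"
  Position 1: 'e' from first, 'i' from second => "ei"
  Position 2: 'c' from first, 'h' from second => "ch"
Result: cjeich

cjeich


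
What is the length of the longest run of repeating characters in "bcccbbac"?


Input: "bcccbbac"
Scanning for longest run:
  Position 1 ('c'): new char, reset run to 1
  Position 2 ('c'): continues run of 'c', length=2
  Position 3 ('c'): continues run of 'c', length=3
  Position 4 ('b'): new char, reset run to 1
  Position 5 ('b'): continues run of 'b', length=2
  Position 6 ('a'): new char, reset run to 1
  Position 7 ('c'): new char, reset run to 1
Longest run: 'c' with length 3

3


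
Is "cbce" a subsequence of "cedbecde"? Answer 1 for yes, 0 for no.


Check if "cbce" is a subsequence of "cedbecde"
Greedy scan:
  Position 0 ('c'): matches sub[0] = 'c'
  Position 1 ('e'): no match needed
  Position 2 ('d'): no match needed
  Position 3 ('b'): matches sub[1] = 'b'
  Position 4 ('e'): no match needed
  Position 5 ('c'): matches sub[2] = 'c'
  Position 6 ('d'): no match needed
  Position 7 ('e'): matches sub[3] = 'e'
All 4 characters matched => is a subsequence

1


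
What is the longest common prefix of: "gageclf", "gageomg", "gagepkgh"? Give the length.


Words: gageclf, gageomg, gagepkgh
  Position 0: all 'g' => match
  Position 1: all 'a' => match
  Position 2: all 'g' => match
  Position 3: all 'e' => match
  Position 4: ('c', 'o', 'p') => mismatch, stop
LCP = "gage" (length 4)

4


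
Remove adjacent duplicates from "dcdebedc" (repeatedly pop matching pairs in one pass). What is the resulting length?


Input: dcdebedc
Stack-based adjacent duplicate removal:
  Read 'd': push. Stack: d
  Read 'c': push. Stack: dc
  Read 'd': push. Stack: dcd
  Read 'e': push. Stack: dcde
  Read 'b': push. Stack: dcdeb
  Read 'e': push. Stack: dcdebe
  Read 'd': push. Stack: dcdebed
  Read 'c': push. Stack: dcdebedc
Final stack: "dcdebedc" (length 8)

8


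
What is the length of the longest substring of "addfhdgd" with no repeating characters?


Input: "addfhdgd"
Sliding window (track last position of each char):
  Position 0 ('a'): window [0,0] length 1 -- new best
  Position 1 ('d'): window [0,1] length 2 -- new best
  Position 2 ('d'): repeat (last at 1), move window start to 2
  Position 2 ('d'): window [2,2] length 1
  Position 3 ('f'): window [2,3] length 2
  Position 4 ('h'): window [2,4] length 3 -- new best
  Position 5 ('d'): repeat (last at 2), move window start to 3
  Position 5 ('d'): window [3,5] length 3
  Position 6 ('g'): window [3,6] length 4 -- new best
  Position 7 ('d'): repeat (last at 5), move window start to 6
  Position 7 ('d'): window [6,7] length 2
Longest substring with no repeats: "fhdg" with length 4

4


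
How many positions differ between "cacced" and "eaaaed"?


Comparing "cacced" and "eaaaed" position by position:
  Position 0: 'c' vs 'e' => DIFFER
  Position 1: 'a' vs 'a' => same
  Position 2: 'c' vs 'a' => DIFFER
  Position 3: 'c' vs 'a' => DIFFER
  Position 4: 'e' vs 'e' => same
  Position 5: 'd' vs 'd' => same
Positions that differ: 3

3


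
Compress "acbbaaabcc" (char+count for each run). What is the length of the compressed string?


Input: acbbaaabcc
Runs:
  'a' x 1 => "a1"
  'c' x 1 => "c1"
  'b' x 2 => "b2"
  'a' x 3 => "a3"
  'b' x 1 => "b1"
  'c' x 2 => "c2"
Compressed: "a1c1b2a3b1c2"
Compressed length: 12

12


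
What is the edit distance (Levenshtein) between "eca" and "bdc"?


Computing edit distance: "eca" -> "bdc"
DP table:
           b    d    c
      0    1    2    3
  e   1    1    2    3
  c   2    2    2    2
  a   3    3    3    3
Edit distance = dp[3][3] = 3

3


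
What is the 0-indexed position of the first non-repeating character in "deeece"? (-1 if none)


Input: deeece
Character frequencies:
  'c': 1
  'd': 1
  'e': 4
Scanning left to right for freq == 1:
  Position 0 ('d'): unique! => answer = 0

0


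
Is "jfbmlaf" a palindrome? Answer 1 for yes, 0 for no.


Input: jfbmlaf
Reversed: falmbfj
  Compare pos 0 ('j') with pos 6 ('f'): MISMATCH
  Compare pos 1 ('f') with pos 5 ('a'): MISMATCH
  Compare pos 2 ('b') with pos 4 ('l'): MISMATCH
Result: not a palindrome

0


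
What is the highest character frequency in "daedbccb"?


Input: daedbccb
Character counts:
  'a': 1
  'b': 2
  'c': 2
  'd': 2
  'e': 1
Maximum frequency: 2

2


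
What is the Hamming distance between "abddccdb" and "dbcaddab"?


Comparing "abddccdb" and "dbcaddab" position by position:
  Position 0: 'a' vs 'd' => differ
  Position 1: 'b' vs 'b' => same
  Position 2: 'd' vs 'c' => differ
  Position 3: 'd' vs 'a' => differ
  Position 4: 'c' vs 'd' => differ
  Position 5: 'c' vs 'd' => differ
  Position 6: 'd' vs 'a' => differ
  Position 7: 'b' vs 'b' => same
Total differences (Hamming distance): 6

6


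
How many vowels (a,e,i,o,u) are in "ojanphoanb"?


Input: ojanphoanb
Checking each character:
  'o' at position 0: vowel (running total: 1)
  'j' at position 1: consonant
  'a' at position 2: vowel (running total: 2)
  'n' at position 3: consonant
  'p' at position 4: consonant
  'h' at position 5: consonant
  'o' at position 6: vowel (running total: 3)
  'a' at position 7: vowel (running total: 4)
  'n' at position 8: consonant
  'b' at position 9: consonant
Total vowels: 4

4


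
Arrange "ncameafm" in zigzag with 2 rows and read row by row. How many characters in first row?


Zigzag "ncameafm" into 2 rows:
Placing characters:
  'n' => row 0
  'c' => row 1
  'a' => row 0
  'm' => row 1
  'e' => row 0
  'a' => row 1
  'f' => row 0
  'm' => row 1
Rows:
  Row 0: "naef"
  Row 1: "cmam"
First row length: 4

4


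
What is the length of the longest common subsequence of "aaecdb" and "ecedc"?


LCS of "aaecdb" and "ecedc"
DP table:
           e    c    e    d    c
      0    0    0    0    0    0
  a   0    0    0    0    0    0
  a   0    0    0    0    0    0
  e   0    1    1    1    1    1
  c   0    1    2    2    2    2
  d   0    1    2    2    3    3
  b   0    1    2    2    3    3
LCS length = dp[6][5] = 3

3


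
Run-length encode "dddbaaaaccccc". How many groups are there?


Input: dddbaaaaccccc
Scanning for consecutive runs:
  Group 1: 'd' x 3 (positions 0-2)
  Group 2: 'b' x 1 (positions 3-3)
  Group 3: 'a' x 4 (positions 4-7)
  Group 4: 'c' x 5 (positions 8-12)
Total groups: 4

4


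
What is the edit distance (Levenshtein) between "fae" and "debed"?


Computing edit distance: "fae" -> "debed"
DP table:
           d    e    b    e    d
      0    1    2    3    4    5
  f   1    1    2    3    4    5
  a   2    2    2    3    4    5
  e   3    3    2    3    3    4
Edit distance = dp[3][5] = 4

4


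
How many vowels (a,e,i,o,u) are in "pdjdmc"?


Input: pdjdmc
Checking each character:
  'p' at position 0: consonant
  'd' at position 1: consonant
  'j' at position 2: consonant
  'd' at position 3: consonant
  'm' at position 4: consonant
  'c' at position 5: consonant
Total vowels: 0

0


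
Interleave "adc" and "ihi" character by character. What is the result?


Interleaving "adc" and "ihi":
  Position 0: 'a' from first, 'i' from second => "ai"
  Position 1: 'd' from first, 'h' from second => "dh"
  Position 2: 'c' from first, 'i' from second => "ci"
Result: aidhci

aidhci


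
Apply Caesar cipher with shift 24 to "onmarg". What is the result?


Caesar cipher: shift "onmarg" by 24
  'o' (pos 14) + 24 = pos 12 = 'm'
  'n' (pos 13) + 24 = pos 11 = 'l'
  'm' (pos 12) + 24 = pos 10 = 'k'
  'a' (pos 0) + 24 = pos 24 = 'y'
  'r' (pos 17) + 24 = pos 15 = 'p'
  'g' (pos 6) + 24 = pos 4 = 'e'
Result: mlkype

mlkype


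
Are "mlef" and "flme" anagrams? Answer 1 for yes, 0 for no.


Strings: "mlef", "flme"
Sorted first:  eflm
Sorted second: eflm
Sorted forms match => anagrams

1


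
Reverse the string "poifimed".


Input: poifimed
Reading characters right to left:
  Position 7: 'd'
  Position 6: 'e'
  Position 5: 'm'
  Position 4: 'i'
  Position 3: 'f'
  Position 2: 'i'
  Position 1: 'o'
  Position 0: 'p'
Reversed: demifiop

demifiop


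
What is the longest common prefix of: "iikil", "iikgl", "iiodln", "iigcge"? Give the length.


Words: iikil, iikgl, iiodln, iigcge
  Position 0: all 'i' => match
  Position 1: all 'i' => match
  Position 2: ('k', 'k', 'o', 'g') => mismatch, stop
LCP = "ii" (length 2)

2


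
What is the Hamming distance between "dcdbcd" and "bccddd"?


Comparing "dcdbcd" and "bccddd" position by position:
  Position 0: 'd' vs 'b' => differ
  Position 1: 'c' vs 'c' => same
  Position 2: 'd' vs 'c' => differ
  Position 3: 'b' vs 'd' => differ
  Position 4: 'c' vs 'd' => differ
  Position 5: 'd' vs 'd' => same
Total differences (Hamming distance): 4

4


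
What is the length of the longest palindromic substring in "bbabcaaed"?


Input: "bbabcaaed"
Checking substrings for palindromes:
  [1:4] "bab" (len 3) => palindrome
  [0:2] "bb" (len 2) => palindrome
  [5:7] "aa" (len 2) => palindrome
Longest palindromic substring: "bab" with length 3

3


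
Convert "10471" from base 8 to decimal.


Input: "10471" in base 8
Positional expansion:
  Digit '1' (value 1) x 8^4 = 4096
  Digit '0' (value 0) x 8^3 = 0
  Digit '4' (value 4) x 8^2 = 256
  Digit '7' (value 7) x 8^1 = 56
  Digit '1' (value 1) x 8^0 = 1
Sum = 4409

4409


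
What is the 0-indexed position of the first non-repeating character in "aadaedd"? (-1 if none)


Input: aadaedd
Character frequencies:
  'a': 3
  'd': 3
  'e': 1
Scanning left to right for freq == 1:
  Position 0 ('a'): freq=3, skip
  Position 1 ('a'): freq=3, skip
  Position 2 ('d'): freq=3, skip
  Position 3 ('a'): freq=3, skip
  Position 4 ('e'): unique! => answer = 4

4


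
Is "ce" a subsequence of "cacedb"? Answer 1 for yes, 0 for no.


Check if "ce" is a subsequence of "cacedb"
Greedy scan:
  Position 0 ('c'): matches sub[0] = 'c'
  Position 1 ('a'): no match needed
  Position 2 ('c'): no match needed
  Position 3 ('e'): matches sub[1] = 'e'
  Position 4 ('d'): no match needed
  Position 5 ('b'): no match needed
All 2 characters matched => is a subsequence

1


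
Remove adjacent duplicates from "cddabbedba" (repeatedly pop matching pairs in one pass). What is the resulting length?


Input: cddabbedba
Stack-based adjacent duplicate removal:
  Read 'c': push. Stack: c
  Read 'd': push. Stack: cd
  Read 'd': matches stack top 'd' => pop. Stack: c
  Read 'a': push. Stack: ca
  Read 'b': push. Stack: cab
  Read 'b': matches stack top 'b' => pop. Stack: ca
  Read 'e': push. Stack: cae
  Read 'd': push. Stack: caed
  Read 'b': push. Stack: caedb
  Read 'a': push. Stack: caedba
Final stack: "caedba" (length 6)

6


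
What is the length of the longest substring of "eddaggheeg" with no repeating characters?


Input: "eddaggheeg"
Sliding window (track last position of each char):
  Position 0 ('e'): window [0,0] length 1 -- new best
  Position 1 ('d'): window [0,1] length 2 -- new best
  Position 2 ('d'): repeat (last at 1), move window start to 2
  Position 2 ('d'): window [2,2] length 1
  Position 3 ('a'): window [2,3] length 2
  Position 4 ('g'): window [2,4] length 3 -- new best
  Position 5 ('g'): repeat (last at 4), move window start to 5
  Position 5 ('g'): window [5,5] length 1
  Position 6 ('h'): window [5,6] length 2
  Position 7 ('e'): window [5,7] length 3
  Position 8 ('e'): repeat (last at 7), move window start to 8
  Position 8 ('e'): window [8,8] length 1
  Position 9 ('g'): window [8,9] length 2
Longest substring with no repeats: "dag" with length 3

3


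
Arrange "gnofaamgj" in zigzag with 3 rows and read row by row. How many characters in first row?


Zigzag "gnofaamgj" into 3 rows:
Placing characters:
  'g' => row 0
  'n' => row 1
  'o' => row 2
  'f' => row 1
  'a' => row 0
  'a' => row 1
  'm' => row 2
  'g' => row 1
  'j' => row 0
Rows:
  Row 0: "gaj"
  Row 1: "nfag"
  Row 2: "om"
First row length: 3

3


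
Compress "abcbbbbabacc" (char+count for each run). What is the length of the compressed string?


Input: abcbbbbabacc
Runs:
  'a' x 1 => "a1"
  'b' x 1 => "b1"
  'c' x 1 => "c1"
  'b' x 4 => "b4"
  'a' x 1 => "a1"
  'b' x 1 => "b1"
  'a' x 1 => "a1"
  'c' x 2 => "c2"
Compressed: "a1b1c1b4a1b1a1c2"
Compressed length: 16

16


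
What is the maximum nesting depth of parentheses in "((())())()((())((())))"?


Input: "((())())()((())((())))"
Tracking depth:
  Position 0 '(': depth becomes 1
  Position 1 '(': depth becomes 2
  Position 2 '(': depth becomes 3
  Position 3 ')': depth becomes 2
  Position 4 ')': depth becomes 1
  Position 5 '(': depth becomes 2
  Position 6 ')': depth becomes 1
  Position 7 ')': depth becomes 0
  Position 8 '(': depth becomes 1
  Position 9 ')': depth becomes 0
  Position 10 '(': depth becomes 1
  Position 11 '(': depth becomes 2
  Position 12 '(': depth becomes 3
  Position 13 ')': depth becomes 2
  Position 14 ')': depth becomes 1
  Position 15 '(': depth becomes 2
  Position 16 '(': depth becomes 3
  Position 17 '(': depth becomes 4
  Position 18 ')': depth becomes 3
  Position 19 ')': depth becomes 2
  Position 20 ')': depth becomes 1
  Position 21 ')': depth becomes 0
Maximum depth reached: 4

4


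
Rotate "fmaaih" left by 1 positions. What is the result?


Input: "fmaaih", rotate left by 1
First 1 characters: "f"
Remaining characters: "maaih"
Concatenate remaining + first: "maaih" + "f" = "maaihf"

maaihf


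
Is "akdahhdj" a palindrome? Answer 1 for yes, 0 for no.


Input: akdahhdj
Reversed: jdhhadka
  Compare pos 0 ('a') with pos 7 ('j'): MISMATCH
  Compare pos 1 ('k') with pos 6 ('d'): MISMATCH
  Compare pos 2 ('d') with pos 5 ('h'): MISMATCH
  Compare pos 3 ('a') with pos 4 ('h'): MISMATCH
Result: not a palindrome

0


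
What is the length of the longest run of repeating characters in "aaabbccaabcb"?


Input: "aaabbccaabcb"
Scanning for longest run:
  Position 1 ('a'): continues run of 'a', length=2
  Position 2 ('a'): continues run of 'a', length=3
  Position 3 ('b'): new char, reset run to 1
  Position 4 ('b'): continues run of 'b', length=2
  Position 5 ('c'): new char, reset run to 1
  Position 6 ('c'): continues run of 'c', length=2
  Position 7 ('a'): new char, reset run to 1
  Position 8 ('a'): continues run of 'a', length=2
  Position 9 ('b'): new char, reset run to 1
  Position 10 ('c'): new char, reset run to 1
  Position 11 ('b'): new char, reset run to 1
Longest run: 'a' with length 3

3


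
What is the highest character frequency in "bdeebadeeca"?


Input: bdeebadeeca
Character counts:
  'a': 2
  'b': 2
  'c': 1
  'd': 2
  'e': 4
Maximum frequency: 4

4


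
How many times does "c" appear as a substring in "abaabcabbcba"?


Searching for "c" in "abaabcabbcba"
Scanning each position:
  Position 0: "a" => no
  Position 1: "b" => no
  Position 2: "a" => no
  Position 3: "a" => no
  Position 4: "b" => no
  Position 5: "c" => MATCH
  Position 6: "a" => no
  Position 7: "b" => no
  Position 8: "b" => no
  Position 9: "c" => MATCH
  Position 10: "b" => no
  Position 11: "a" => no
Total occurrences: 2

2


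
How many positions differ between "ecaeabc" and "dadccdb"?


Comparing "ecaeabc" and "dadccdb" position by position:
  Position 0: 'e' vs 'd' => DIFFER
  Position 1: 'c' vs 'a' => DIFFER
  Position 2: 'a' vs 'd' => DIFFER
  Position 3: 'e' vs 'c' => DIFFER
  Position 4: 'a' vs 'c' => DIFFER
  Position 5: 'b' vs 'd' => DIFFER
  Position 6: 'c' vs 'b' => DIFFER
Positions that differ: 7

7


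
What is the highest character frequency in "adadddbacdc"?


Input: adadddbacdc
Character counts:
  'a': 3
  'b': 1
  'c': 2
  'd': 5
Maximum frequency: 5

5


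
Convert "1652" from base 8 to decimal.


Input: "1652" in base 8
Positional expansion:
  Digit '1' (value 1) x 8^3 = 512
  Digit '6' (value 6) x 8^2 = 384
  Digit '5' (value 5) x 8^1 = 40
  Digit '2' (value 2) x 8^0 = 2
Sum = 938

938


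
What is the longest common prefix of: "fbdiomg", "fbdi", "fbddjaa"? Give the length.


Words: fbdiomg, fbdi, fbddjaa
  Position 0: all 'f' => match
  Position 1: all 'b' => match
  Position 2: all 'd' => match
  Position 3: ('i', 'i', 'd') => mismatch, stop
LCP = "fbd" (length 3)

3


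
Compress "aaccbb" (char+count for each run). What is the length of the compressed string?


Input: aaccbb
Runs:
  'a' x 2 => "a2"
  'c' x 2 => "c2"
  'b' x 2 => "b2"
Compressed: "a2c2b2"
Compressed length: 6

6


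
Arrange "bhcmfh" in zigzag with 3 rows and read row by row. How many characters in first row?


Zigzag "bhcmfh" into 3 rows:
Placing characters:
  'b' => row 0
  'h' => row 1
  'c' => row 2
  'm' => row 1
  'f' => row 0
  'h' => row 1
Rows:
  Row 0: "bf"
  Row 1: "hmh"
  Row 2: "c"
First row length: 2

2


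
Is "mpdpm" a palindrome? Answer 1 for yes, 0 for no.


Input: mpdpm
Reversed: mpdpm
  Compare pos 0 ('m') with pos 4 ('m'): match
  Compare pos 1 ('p') with pos 3 ('p'): match
Result: palindrome

1


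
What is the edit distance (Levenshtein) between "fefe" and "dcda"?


Computing edit distance: "fefe" -> "dcda"
DP table:
           d    c    d    a
      0    1    2    3    4
  f   1    1    2    3    4
  e   2    2    2    3    4
  f   3    3    3    3    4
  e   4    4    4    4    4
Edit distance = dp[4][4] = 4

4


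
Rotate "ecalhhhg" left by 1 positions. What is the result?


Input: "ecalhhhg", rotate left by 1
First 1 characters: "e"
Remaining characters: "calhhhg"
Concatenate remaining + first: "calhhhg" + "e" = "calhhhge"

calhhhge


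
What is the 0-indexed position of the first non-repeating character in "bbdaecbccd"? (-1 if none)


Input: bbdaecbccd
Character frequencies:
  'a': 1
  'b': 3
  'c': 3
  'd': 2
  'e': 1
Scanning left to right for freq == 1:
  Position 0 ('b'): freq=3, skip
  Position 1 ('b'): freq=3, skip
  Position 2 ('d'): freq=2, skip
  Position 3 ('a'): unique! => answer = 3

3


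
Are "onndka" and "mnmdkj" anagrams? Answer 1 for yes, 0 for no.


Strings: "onndka", "mnmdkj"
Sorted first:  adknno
Sorted second: djkmmn
Differ at position 0: 'a' vs 'd' => not anagrams

0


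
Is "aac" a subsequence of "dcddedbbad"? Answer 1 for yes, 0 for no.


Check if "aac" is a subsequence of "dcddedbbad"
Greedy scan:
  Position 0 ('d'): no match needed
  Position 1 ('c'): no match needed
  Position 2 ('d'): no match needed
  Position 3 ('d'): no match needed
  Position 4 ('e'): no match needed
  Position 5 ('d'): no match needed
  Position 6 ('b'): no match needed
  Position 7 ('b'): no match needed
  Position 8 ('a'): matches sub[0] = 'a'
  Position 9 ('d'): no match needed
Only matched 1/3 characters => not a subsequence

0


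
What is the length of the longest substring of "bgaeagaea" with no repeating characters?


Input: "bgaeagaea"
Sliding window (track last position of each char):
  Position 0 ('b'): window [0,0] length 1 -- new best
  Position 1 ('g'): window [0,1] length 2 -- new best
  Position 2 ('a'): window [0,2] length 3 -- new best
  Position 3 ('e'): window [0,3] length 4 -- new best
  Position 4 ('a'): repeat (last at 2), move window start to 3
  Position 4 ('a'): window [3,4] length 2
  Position 5 ('g'): window [3,5] length 3
  Position 6 ('a'): repeat (last at 4), move window start to 5
  Position 6 ('a'): window [5,6] length 2
  Position 7 ('e'): window [5,7] length 3
  Position 8 ('a'): repeat (last at 6), move window start to 7
  Position 8 ('a'): window [7,8] length 2
Longest substring with no repeats: "bgae" with length 4

4


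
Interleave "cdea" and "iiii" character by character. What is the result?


Interleaving "cdea" and "iiii":
  Position 0: 'c' from first, 'i' from second => "ci"
  Position 1: 'd' from first, 'i' from second => "di"
  Position 2: 'e' from first, 'i' from second => "ei"
  Position 3: 'a' from first, 'i' from second => "ai"
Result: cidieiai

cidieiai


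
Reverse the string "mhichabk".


Input: mhichabk
Reading characters right to left:
  Position 7: 'k'
  Position 6: 'b'
  Position 5: 'a'
  Position 4: 'h'
  Position 3: 'c'
  Position 2: 'i'
  Position 1: 'h'
  Position 0: 'm'
Reversed: kbahcihm

kbahcihm


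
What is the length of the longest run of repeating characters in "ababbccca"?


Input: "ababbccca"
Scanning for longest run:
  Position 1 ('b'): new char, reset run to 1
  Position 2 ('a'): new char, reset run to 1
  Position 3 ('b'): new char, reset run to 1
  Position 4 ('b'): continues run of 'b', length=2
  Position 5 ('c'): new char, reset run to 1
  Position 6 ('c'): continues run of 'c', length=2
  Position 7 ('c'): continues run of 'c', length=3
  Position 8 ('a'): new char, reset run to 1
Longest run: 'c' with length 3

3


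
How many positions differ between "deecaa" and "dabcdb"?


Comparing "deecaa" and "dabcdb" position by position:
  Position 0: 'd' vs 'd' => same
  Position 1: 'e' vs 'a' => DIFFER
  Position 2: 'e' vs 'b' => DIFFER
  Position 3: 'c' vs 'c' => same
  Position 4: 'a' vs 'd' => DIFFER
  Position 5: 'a' vs 'b' => DIFFER
Positions that differ: 4

4


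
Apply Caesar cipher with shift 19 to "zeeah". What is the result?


Caesar cipher: shift "zeeah" by 19
  'z' (pos 25) + 19 = pos 18 = 's'
  'e' (pos 4) + 19 = pos 23 = 'x'
  'e' (pos 4) + 19 = pos 23 = 'x'
  'a' (pos 0) + 19 = pos 19 = 't'
  'h' (pos 7) + 19 = pos 0 = 'a'
Result: sxxta

sxxta


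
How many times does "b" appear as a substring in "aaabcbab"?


Searching for "b" in "aaabcbab"
Scanning each position:
  Position 0: "a" => no
  Position 1: "a" => no
  Position 2: "a" => no
  Position 3: "b" => MATCH
  Position 4: "c" => no
  Position 5: "b" => MATCH
  Position 6: "a" => no
  Position 7: "b" => MATCH
Total occurrences: 3

3


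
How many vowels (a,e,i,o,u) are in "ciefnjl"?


Input: ciefnjl
Checking each character:
  'c' at position 0: consonant
  'i' at position 1: vowel (running total: 1)
  'e' at position 2: vowel (running total: 2)
  'f' at position 3: consonant
  'n' at position 4: consonant
  'j' at position 5: consonant
  'l' at position 6: consonant
Total vowels: 2

2


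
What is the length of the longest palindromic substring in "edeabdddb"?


Input: "edeabdddb"
Checking substrings for palindromes:
  [4:9] "bdddb" (len 5) => palindrome
  [0:3] "ede" (len 3) => palindrome
  [5:8] "ddd" (len 3) => palindrome
  [5:7] "dd" (len 2) => palindrome
  [6:8] "dd" (len 2) => palindrome
Longest palindromic substring: "bdddb" with length 5

5


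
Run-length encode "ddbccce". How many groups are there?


Input: ddbccce
Scanning for consecutive runs:
  Group 1: 'd' x 2 (positions 0-1)
  Group 2: 'b' x 1 (positions 2-2)
  Group 3: 'c' x 3 (positions 3-5)
  Group 4: 'e' x 1 (positions 6-6)
Total groups: 4

4


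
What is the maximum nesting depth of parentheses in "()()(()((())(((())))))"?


Input: "()()(()((())(((())))))"
Tracking depth:
  Position 0 '(': depth becomes 1
  Position 1 ')': depth becomes 0
  Position 2 '(': depth becomes 1
  Position 3 ')': depth becomes 0
  Position 4 '(': depth becomes 1
  Position 5 '(': depth becomes 2
  Position 6 ')': depth becomes 1
  Position 7 '(': depth becomes 2
  Position 8 '(': depth becomes 3
  Position 9 '(': depth becomes 4
  Position 10 ')': depth becomes 3
  Position 11 ')': depth becomes 2
  Position 12 '(': depth becomes 3
  Position 13 '(': depth becomes 4
  Position 14 '(': depth becomes 5
  Position 15 '(': depth becomes 6
  Position 16 ')': depth becomes 5
  Position 17 ')': depth becomes 4
  Position 18 ')': depth becomes 3
  Position 19 ')': depth becomes 2
  Position 20 ')': depth becomes 1
  Position 21 ')': depth becomes 0
Maximum depth reached: 6

6


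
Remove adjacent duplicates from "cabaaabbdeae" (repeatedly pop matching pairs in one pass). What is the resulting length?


Input: cabaaabbdeae
Stack-based adjacent duplicate removal:
  Read 'c': push. Stack: c
  Read 'a': push. Stack: ca
  Read 'b': push. Stack: cab
  Read 'a': push. Stack: caba
  Read 'a': matches stack top 'a' => pop. Stack: cab
  Read 'a': push. Stack: caba
  Read 'b': push. Stack: cabab
  Read 'b': matches stack top 'b' => pop. Stack: caba
  Read 'd': push. Stack: cabad
  Read 'e': push. Stack: cabade
  Read 'a': push. Stack: cabadea
  Read 'e': push. Stack: cabadeae
Final stack: "cabadeae" (length 8)

8


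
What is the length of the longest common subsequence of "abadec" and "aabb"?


LCS of "abadec" and "aabb"
DP table:
           a    a    b    b
      0    0    0    0    0
  a   0    1    1    1    1
  b   0    1    1    2    2
  a   0    1    2    2    2
  d   0    1    2    2    2
  e   0    1    2    2    2
  c   0    1    2    2    2
LCS length = dp[6][4] = 2

2


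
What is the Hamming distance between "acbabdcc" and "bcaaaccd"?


Comparing "acbabdcc" and "bcaaaccd" position by position:
  Position 0: 'a' vs 'b' => differ
  Position 1: 'c' vs 'c' => same
  Position 2: 'b' vs 'a' => differ
  Position 3: 'a' vs 'a' => same
  Position 4: 'b' vs 'a' => differ
  Position 5: 'd' vs 'c' => differ
  Position 6: 'c' vs 'c' => same
  Position 7: 'c' vs 'd' => differ
Total differences (Hamming distance): 5

5


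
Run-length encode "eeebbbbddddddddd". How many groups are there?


Input: eeebbbbddddddddd
Scanning for consecutive runs:
  Group 1: 'e' x 3 (positions 0-2)
  Group 2: 'b' x 4 (positions 3-6)
  Group 3: 'd' x 9 (positions 7-15)
Total groups: 3

3


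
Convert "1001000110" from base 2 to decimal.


Input: "1001000110" in base 2
Positional expansion:
  Digit '1' (value 1) x 2^9 = 512
  Digit '0' (value 0) x 2^8 = 0
  Digit '0' (value 0) x 2^7 = 0
  Digit '1' (value 1) x 2^6 = 64
  Digit '0' (value 0) x 2^5 = 0
  Digit '0' (value 0) x 2^4 = 0
  Digit '0' (value 0) x 2^3 = 0
  Digit '1' (value 1) x 2^2 = 4
  Digit '1' (value 1) x 2^1 = 2
  Digit '0' (value 0) x 2^0 = 0
Sum = 582

582


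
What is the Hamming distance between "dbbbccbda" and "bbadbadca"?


Comparing "dbbbccbda" and "bbadbadca" position by position:
  Position 0: 'd' vs 'b' => differ
  Position 1: 'b' vs 'b' => same
  Position 2: 'b' vs 'a' => differ
  Position 3: 'b' vs 'd' => differ
  Position 4: 'c' vs 'b' => differ
  Position 5: 'c' vs 'a' => differ
  Position 6: 'b' vs 'd' => differ
  Position 7: 'd' vs 'c' => differ
  Position 8: 'a' vs 'a' => same
Total differences (Hamming distance): 7

7


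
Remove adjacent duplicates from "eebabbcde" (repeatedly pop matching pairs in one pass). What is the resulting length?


Input: eebabbcde
Stack-based adjacent duplicate removal:
  Read 'e': push. Stack: e
  Read 'e': matches stack top 'e' => pop. Stack: (empty)
  Read 'b': push. Stack: b
  Read 'a': push. Stack: ba
  Read 'b': push. Stack: bab
  Read 'b': matches stack top 'b' => pop. Stack: ba
  Read 'c': push. Stack: bac
  Read 'd': push. Stack: bacd
  Read 'e': push. Stack: bacde
Final stack: "bacde" (length 5)

5
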